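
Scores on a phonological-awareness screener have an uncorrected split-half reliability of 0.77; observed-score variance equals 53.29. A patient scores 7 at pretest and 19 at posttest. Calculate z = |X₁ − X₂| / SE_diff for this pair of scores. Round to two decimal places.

3.22

σ = 53.29^(1/2) = 7.3000
Full-length reliability (Spearman-Brown) = 2(0.77)/(1+0.77) ≃ 0.8701
SEM = 7.3000*√(1 − 0.8701) ≃ 2.6315
SE_diff = SEM * √2 ≃ 2.6315 * 1.4142 ≃ 3.7215
z = |7 − 19| / 3.7215 = 12 / 3.7215 ≃ 3.2245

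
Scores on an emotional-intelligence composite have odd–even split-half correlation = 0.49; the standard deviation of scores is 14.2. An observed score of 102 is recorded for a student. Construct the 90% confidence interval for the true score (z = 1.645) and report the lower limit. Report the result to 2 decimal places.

Spearman-Brown: r = 2(0.49) / (1 + 0.49) = 0.980 / 1.490 ≈ 0.658
The standard error of measurement is 14.200×√(1 − 0.658) ≈ 14.200×0.585 ≈ 8.308.
Margin = 1.645 × 8.308 ≈ 13.666
Lower limit = 102 − 13.666 ≈ 88.334

88.33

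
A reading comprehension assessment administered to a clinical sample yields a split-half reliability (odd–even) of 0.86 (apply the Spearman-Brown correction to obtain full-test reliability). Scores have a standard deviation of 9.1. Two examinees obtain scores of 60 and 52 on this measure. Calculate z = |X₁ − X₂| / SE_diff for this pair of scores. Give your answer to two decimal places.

2.27

Spearman-Brown: r = 2(0.86) / (1 + 0.86) = 1.72000 / 1.86000 ≃ 0.92473
SEM = 9.10000*√(1 − 0.92473) ≃ 2.49660
SE_diff = SEM * √2 ≃ 2.49660 * 1.41421 ≃ 3.53073
z = |60 − 52| / 3.53073 = 8 / 3.53073 ≃ 2.26582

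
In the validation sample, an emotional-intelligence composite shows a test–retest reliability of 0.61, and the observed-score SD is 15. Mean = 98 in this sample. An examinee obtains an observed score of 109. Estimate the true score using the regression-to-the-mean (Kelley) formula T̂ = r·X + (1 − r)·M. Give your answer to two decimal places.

T̂ = r·X + (1 − r)·M = 0.6100*109 + 0.3900*98 = 66.4900 + 38.2200 ≈ 104.7100

104.71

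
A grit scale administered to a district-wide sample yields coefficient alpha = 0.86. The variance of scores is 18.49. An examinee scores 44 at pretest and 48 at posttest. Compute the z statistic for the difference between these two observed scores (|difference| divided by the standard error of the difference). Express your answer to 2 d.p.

1.76

σ = 18.49^(1/2) = 4.300
SEM = 4.300*√(1 − 0.860) ≃ 1.609
SE_diff = SEM * √2 ≃ 1.609 * 1.414 ≃ 2.275
z = |44 − 48| / 2.275 = 4 / 2.275 ≃ 1.758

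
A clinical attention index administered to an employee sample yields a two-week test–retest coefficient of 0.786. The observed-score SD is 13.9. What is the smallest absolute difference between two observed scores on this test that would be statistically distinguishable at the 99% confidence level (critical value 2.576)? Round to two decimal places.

The standard error of measurement is 13.900·√(1 − 0.786) ≃ 13.900·0.463 ≃ 6.430.
SE_diff = √2 · SEM ≃ 9.094
Minimum reliable difference = 2.576 · SE_diff ≃ 2.576 · 9.094 ≃ 23.425

23.43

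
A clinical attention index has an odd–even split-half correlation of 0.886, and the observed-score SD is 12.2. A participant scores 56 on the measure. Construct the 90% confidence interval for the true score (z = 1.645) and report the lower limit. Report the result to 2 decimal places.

Full-length reliability (Spearman-Brown) = 2(0.886)/(1+0.886) ≈ 0.940
SEM = 12.200 × √(1 − 0.940) = 12.200 × √0.060 ≈ 12.200 × 0.246 ≈ 2.999
1.645 × SEM ≈ 4.934
Lower limit = 56 − 4.934 ≈ 51.066

51.07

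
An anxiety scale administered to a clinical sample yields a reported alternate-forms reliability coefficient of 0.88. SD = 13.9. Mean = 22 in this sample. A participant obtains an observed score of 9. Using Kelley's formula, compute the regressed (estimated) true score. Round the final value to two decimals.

10.56

T̂ = r·X + (1 − r)·M = 0.880×9 + 0.120×22 = 7.920 + 2.640 ≃ 10.560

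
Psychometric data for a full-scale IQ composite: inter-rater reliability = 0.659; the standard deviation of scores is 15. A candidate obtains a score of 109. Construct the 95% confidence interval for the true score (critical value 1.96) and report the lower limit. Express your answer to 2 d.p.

SEM = 15.000 × √(1 − 0.659) = 15.000 × √0.341 ≈ 15.000 × 0.584 ≈ 8.759
Margin = 1.96 × 8.759 ≈ 17.168
Lower limit = 109 − 17.168 ≈ 91.832

91.83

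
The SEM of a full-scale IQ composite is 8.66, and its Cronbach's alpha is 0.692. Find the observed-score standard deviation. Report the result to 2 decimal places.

15.60

SD = 8.66 / √(1 − 0.692) ≈ 15.60424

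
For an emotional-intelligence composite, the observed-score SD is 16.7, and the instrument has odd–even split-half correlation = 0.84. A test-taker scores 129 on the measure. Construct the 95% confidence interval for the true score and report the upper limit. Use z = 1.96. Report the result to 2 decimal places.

138.65

Spearman-Brown: r = 2(0.84) / (1 + 0.84) = 1.68000 / 1.84000 ≈ 0.91304
The standard error of measurement is 16.70000×√(1 − 0.91304) ≈ 16.70000×0.29488 ≈ 4.92456.
1.96 × SEM ≈ 9.65214
Upper limit = 129 + 9.65214 ≈ 138.65214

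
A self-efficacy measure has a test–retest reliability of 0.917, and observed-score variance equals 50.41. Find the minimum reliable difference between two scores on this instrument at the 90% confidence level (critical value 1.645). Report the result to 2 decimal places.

SD = √50.41 = 7.1000
SEM = 7.1000 * √(1 − 0.9170) = 7.1000 * √0.0830 ≈ 7.1000 * 0.2881 ≈ 2.0455
SE_diff = SEM * √2 ≈ 2.0455 * 1.4142 ≈ 2.8928
Minimum reliable difference = 1.645 * SE_diff ≈ 1.645 * 2.8928 ≈ 4.7586

4.76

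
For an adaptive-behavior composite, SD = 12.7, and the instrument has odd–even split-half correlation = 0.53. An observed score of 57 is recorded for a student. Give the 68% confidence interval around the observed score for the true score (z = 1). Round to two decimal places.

[49.96, 64.04]

Full-length reliability (Spearman-Brown) = 2(0.53)/(1+0.53) ≈ 0.6928
SEM = 12.7000*√(1 − 0.6928) ≈ 7.0389
Margin = 1 * 7.0389 ≈ 7.0389
CI = 57 ± 7.0389 → [49.9611, 64.0389]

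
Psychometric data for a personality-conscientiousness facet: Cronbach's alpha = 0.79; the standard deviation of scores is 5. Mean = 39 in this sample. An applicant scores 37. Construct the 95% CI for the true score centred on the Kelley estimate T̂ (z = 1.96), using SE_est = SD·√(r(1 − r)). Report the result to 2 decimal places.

T̂ = 0.7900(37) + 0.2100(39) ≃ 37.4200
SE_est = SD * √(r(1 − r)) = 5.0000 * √0.1659 ≃ 5.0000 * 0.4073 ≃ 2.0365
CI = 37.4200 ± 1.96 * 2.0365 → [33.4284, 41.4116]

[33.43, 41.41]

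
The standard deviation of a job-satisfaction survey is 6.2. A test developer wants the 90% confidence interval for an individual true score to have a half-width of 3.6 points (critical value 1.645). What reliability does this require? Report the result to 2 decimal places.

SEM needed = half-width / z = 3.6/1.645 ≈ 2.1884
Required reliability = 1 − (SEM/SD)² = 1 − 0.1246 ≈ 0.8754

0.88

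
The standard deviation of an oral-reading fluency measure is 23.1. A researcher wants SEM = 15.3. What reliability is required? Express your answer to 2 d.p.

r = 1 − (SEM / SD)² = 1 − (15.30000 / 23.1)² ≈ 1 − 0.43869 ≈ 0.56131

0.56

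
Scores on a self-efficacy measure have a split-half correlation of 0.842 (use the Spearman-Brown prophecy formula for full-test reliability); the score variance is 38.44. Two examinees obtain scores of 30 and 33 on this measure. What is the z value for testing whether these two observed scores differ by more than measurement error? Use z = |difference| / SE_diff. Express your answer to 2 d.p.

SD = √38.44 ≈ 6.200
r_full = 2·0.842 / (1 + 0.842) ≈ 0.914
SEM = 6.200·√(1 − 0.914) ≈ 1.816
Standard error of the difference = 1.816·√2 ≈ 2.568
z = |30 − 33| / 2.568 = 3 / 2.568 ≈ 1.168

1.17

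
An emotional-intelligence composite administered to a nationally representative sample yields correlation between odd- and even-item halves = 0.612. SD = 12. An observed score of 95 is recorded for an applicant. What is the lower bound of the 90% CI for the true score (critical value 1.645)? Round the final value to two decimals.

r_full = 2·0.612 / (1 + 0.612) ≈ 0.759
SEM = 12.000 × √(1 − 0.759) = 12.000 × √0.241 ≈ 12.000 × 0.491 ≈ 5.887
Half-width = 1.645×5.887 ≈ 9.685
Lower limit = 95 − 9.685 ≈ 85.315

85.32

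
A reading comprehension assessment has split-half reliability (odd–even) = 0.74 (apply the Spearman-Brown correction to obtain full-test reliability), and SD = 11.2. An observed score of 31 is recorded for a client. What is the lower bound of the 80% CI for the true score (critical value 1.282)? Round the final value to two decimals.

Full-length reliability (Spearman-Brown) = 2(0.74)/(1+0.74) ≃ 0.85057
SEM = 11.20000 * √(1 − 0.85057) = 11.20000 * √0.14943 ≃ 11.20000 * 0.38656 ≃ 4.32942
Margin = 1.282 * 4.32942 ≃ 5.55032
Lower bound: 31 − 5.55032 = 25.44968

25.45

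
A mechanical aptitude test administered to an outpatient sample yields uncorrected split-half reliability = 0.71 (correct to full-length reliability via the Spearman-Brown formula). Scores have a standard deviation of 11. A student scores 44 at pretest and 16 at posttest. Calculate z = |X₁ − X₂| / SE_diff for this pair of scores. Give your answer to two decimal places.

Spearman-Brown: r = 2(0.71) / (1 + 0.71) = 1.4200 / 1.7100 ≃ 0.8304
SEM = 11.0000 · √(1 − 0.8304) = 11.0000 · √0.1696 ≃ 11.0000 · 0.4118 ≃ 4.5300
Standard error of the difference = 4.5300·√2 ≃ 6.4063
z = 28 / 6.4063 ≃ 4.3707

4.37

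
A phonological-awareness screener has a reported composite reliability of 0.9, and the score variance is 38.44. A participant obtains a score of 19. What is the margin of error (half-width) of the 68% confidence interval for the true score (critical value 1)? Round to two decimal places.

1.96

SD = √38.44 ≈ 6.20000
The standard error of measurement is 6.20000·√(1 − 0.90000) ≈ 6.20000·0.31623 ≈ 1.96061.
Margin = 1 · 1.96061 ≈ 1.96061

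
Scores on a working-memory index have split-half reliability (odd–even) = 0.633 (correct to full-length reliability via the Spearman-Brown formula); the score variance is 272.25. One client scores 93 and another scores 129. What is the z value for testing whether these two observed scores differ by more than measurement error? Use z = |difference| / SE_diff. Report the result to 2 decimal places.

3.25

SD = √272.25 ≃ 16.5000
r_full = 2·0.633 / (1 + 0.633) ≃ 0.7753
SEM = 16.5000 * √(1 − 0.7753) = 16.5000 * √0.2247 ≃ 16.5000 * 0.4741 ≃ 7.8221
Standard error of the difference = 7.8221·√2 ≃ 11.0621
z = 36 / 11.0621 ≃ 3.2543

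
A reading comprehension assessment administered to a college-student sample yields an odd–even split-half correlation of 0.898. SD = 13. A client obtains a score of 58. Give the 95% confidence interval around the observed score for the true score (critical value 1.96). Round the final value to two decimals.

r_full = 2·0.898 / (1 + 0.898) ≈ 0.9463
SEM = 13.0000 * √(1 − 0.9463) = 13.0000 * √0.0537 ≈ 13.0000 * 0.2318 ≈ 3.0137
Half-width = 1.96*3.0137 ≈ 5.9068
CI = 58 ± 5.9068 → [52.0932, 63.9068]

[52.09, 63.91]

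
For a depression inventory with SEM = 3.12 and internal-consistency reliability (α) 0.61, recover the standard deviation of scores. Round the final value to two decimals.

5.00

σ = SEM·(1 − r)^(−1/2) ≈ 3.12*1.6013 ≈ 4.9960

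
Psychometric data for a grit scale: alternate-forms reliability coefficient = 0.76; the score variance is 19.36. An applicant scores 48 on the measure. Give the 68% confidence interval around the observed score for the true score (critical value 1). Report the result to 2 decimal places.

[45.84, 50.16]

SD = √19.36 ≈ 4.4000
SEM = 4.4000 × √(1 − 0.7600) = 4.4000 × √0.2400 ≈ 4.4000 × 0.4899 ≈ 2.1556
Margin = 1 × 2.1556 ≈ 2.1556
CI = 48 ± 2.1556 → [45.8444, 50.1556]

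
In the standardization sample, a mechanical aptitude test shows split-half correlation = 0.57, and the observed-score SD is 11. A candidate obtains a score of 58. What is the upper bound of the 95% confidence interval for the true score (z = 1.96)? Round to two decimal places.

Spearman-Brown: r = 2(0.57) / (1 + 0.57) = 1.140 / 1.570 ≈ 0.726
The standard error of measurement is 11.000*√(1 − 0.726) ≈ 11.000*0.523 ≈ 5.757.
Half-width = 1.96*5.757 ≈ 11.283
Upper bound: 58 + 11.283 = 69.283

69.28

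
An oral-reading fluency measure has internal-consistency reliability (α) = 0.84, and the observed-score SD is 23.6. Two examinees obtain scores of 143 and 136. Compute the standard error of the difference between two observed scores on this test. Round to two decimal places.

SEM = 23.600 * √(1 − 0.840) = 23.600 * √0.160 ≃ 23.600 * 0.400 ≃ 9.440
SE_diff = √2 * SEM ≃ 13.350

13.35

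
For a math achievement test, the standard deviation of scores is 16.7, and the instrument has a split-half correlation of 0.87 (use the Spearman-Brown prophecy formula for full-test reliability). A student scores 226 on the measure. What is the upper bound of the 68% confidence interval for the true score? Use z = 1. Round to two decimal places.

230.40

Full-length reliability (Spearman-Brown) = 2(0.87)/(1+0.87) ≈ 0.930
The standard error of measurement is 16.700×√(1 − 0.930) ≈ 16.700×0.264 ≈ 4.403.
Margin = 1 × 4.403 ≈ 4.403
Upper bound: 226 + 4.403 = 230.403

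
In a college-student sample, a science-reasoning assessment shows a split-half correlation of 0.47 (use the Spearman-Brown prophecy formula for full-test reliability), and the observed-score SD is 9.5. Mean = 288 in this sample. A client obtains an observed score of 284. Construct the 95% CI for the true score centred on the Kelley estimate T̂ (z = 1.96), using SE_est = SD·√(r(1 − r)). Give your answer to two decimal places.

[276.50, 294.38]

Full-length reliability (Spearman-Brown) = 2(0.47)/(1+0.47) ≈ 0.639
T̂ = r·X + (1 − r)·M = 0.639·284 + 0.361·288 ≈ 181.605 + 103.837 ≈ 285.442
SE_est = 9.500·√[r(1 − r)] ≈ 4.562
CI = 285.442 ± 1.96 · 4.562 → [276.502, 294.383]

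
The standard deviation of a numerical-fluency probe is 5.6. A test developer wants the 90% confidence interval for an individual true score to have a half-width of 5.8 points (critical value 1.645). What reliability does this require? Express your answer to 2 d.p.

0.60

Required SEM = 5.8 / 1.645 ≈ 3.5258
Required reliability = 1 − (SEM/SD)² = 1 − 0.3964 ≈ 0.6036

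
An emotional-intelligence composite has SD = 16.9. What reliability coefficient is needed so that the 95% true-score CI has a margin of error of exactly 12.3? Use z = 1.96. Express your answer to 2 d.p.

SEM needed = half-width / z = 12.3/1.96 ≈ 6.276
r = 1 − (SEM / SD)² = 1 − (6.276 / 16.9)² ≈ 1 − 0.138 ≈ 0.862

0.86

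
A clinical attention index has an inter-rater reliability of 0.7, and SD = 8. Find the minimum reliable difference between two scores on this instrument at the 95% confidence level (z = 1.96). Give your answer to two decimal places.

12.15

SEM = 8.0000 · √(1 − 0.7000) = 8.0000 · √0.3000 ≃ 8.0000 · 0.5477 ≃ 4.3818
SE_diff = SEM · √2 ≃ 4.3818 · 1.4142 ≃ 6.1968
Minimum reliable difference = 1.96 · SE_diff ≃ 1.96 · 6.1968 ≃ 12.1457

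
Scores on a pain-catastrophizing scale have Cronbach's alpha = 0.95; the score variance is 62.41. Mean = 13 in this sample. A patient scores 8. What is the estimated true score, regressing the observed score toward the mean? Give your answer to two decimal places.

T̂ = 0.9500(8) + 0.0500(13) ≈ 8.2500

8.25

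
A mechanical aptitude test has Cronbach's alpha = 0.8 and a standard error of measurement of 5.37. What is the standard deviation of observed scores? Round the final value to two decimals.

σ = SEM·(1 − r)^(−1/2) ≃ 5.37*2.2361 ≃ 12.0077

12.01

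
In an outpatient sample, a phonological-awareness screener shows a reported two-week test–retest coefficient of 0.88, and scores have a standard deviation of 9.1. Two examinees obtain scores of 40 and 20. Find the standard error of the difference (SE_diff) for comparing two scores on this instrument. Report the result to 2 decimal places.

SEM = 9.100·√(1 − 0.880) ≃ 3.152
Standard error of the difference = 3.152·√2 ≃ 4.458

4.46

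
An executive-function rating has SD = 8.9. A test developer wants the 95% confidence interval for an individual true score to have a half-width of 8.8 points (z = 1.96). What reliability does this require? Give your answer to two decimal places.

0.75

Required SEM = 8.8 / 1.96 ≈ 4.4898
r = 1 − (SEM / SD)² = 1 − (4.4898 / 8.9)² ≈ 1 − 0.2545 ≈ 0.7455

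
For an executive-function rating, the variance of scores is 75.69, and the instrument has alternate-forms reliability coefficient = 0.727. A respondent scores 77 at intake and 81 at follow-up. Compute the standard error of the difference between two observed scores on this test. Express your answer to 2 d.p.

SD = √75.69 = 8.7000
SEM = 8.7000 × √(1 − 0.7270) = 8.7000 × √0.2730 ≈ 8.7000 × 0.5225 ≈ 4.5457
SE_diff = SEM × √2 ≈ 4.5457 × 1.4142 ≈ 6.4286

6.43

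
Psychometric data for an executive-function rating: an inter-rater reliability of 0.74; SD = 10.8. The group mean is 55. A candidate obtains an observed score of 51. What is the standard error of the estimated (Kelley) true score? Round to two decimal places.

SE_est = SD · √(r(1 − r)) = 10.80000 · √0.19240 ≃ 10.80000 · 0.43863 ≃ 4.73725

4.74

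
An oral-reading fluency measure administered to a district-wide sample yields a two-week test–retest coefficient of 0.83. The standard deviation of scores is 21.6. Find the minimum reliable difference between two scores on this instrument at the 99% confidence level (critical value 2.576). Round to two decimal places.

32.44

SEM = 21.600 * √(1 − 0.830) = 21.600 * √0.170 ≈ 21.600 * 0.412 ≈ 8.906
SE_diff = SEM * √2 ≈ 8.906 * 1.414 ≈ 12.595
Minimum reliable difference = 2.576 * SE_diff ≈ 2.576 * 12.595 ≈ 32.444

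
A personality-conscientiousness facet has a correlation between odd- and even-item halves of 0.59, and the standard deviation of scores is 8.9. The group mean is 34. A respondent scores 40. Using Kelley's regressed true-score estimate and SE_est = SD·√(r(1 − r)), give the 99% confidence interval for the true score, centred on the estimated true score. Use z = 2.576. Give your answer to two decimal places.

[28.42, 48.48]

r_full = 2·0.59 / (1 + 0.59) ≈ 0.7421
T̂ = r·X + (1 − r)·M = 0.7421*40 + 0.2579*34 ≈ 29.6855 + 8.7673 ≈ 38.4528
SE_est = SD * √(r(1 − r)) = 8.9000 * √0.1914 ≈ 8.9000 * 0.4375 ≈ 3.8934
99% CI: 38.4528 ± 10.0293 ≈ (28.4235, 48.4822)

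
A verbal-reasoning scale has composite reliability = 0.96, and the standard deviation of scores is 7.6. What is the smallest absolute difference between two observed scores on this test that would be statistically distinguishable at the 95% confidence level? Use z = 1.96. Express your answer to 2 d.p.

The standard error of measurement is 7.600·√(1 − 0.960) ≈ 7.600·0.200 ≈ 1.520.
Standard error of the difference = 1.520·√2 ≈ 2.150
Smallest detectable difference = 1.96·2.150 ≈ 4.213

4.21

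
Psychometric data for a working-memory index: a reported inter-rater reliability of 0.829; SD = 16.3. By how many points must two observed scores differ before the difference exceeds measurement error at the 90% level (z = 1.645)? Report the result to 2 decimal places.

The standard error of measurement is 16.300×√(1 − 0.829) ≈ 16.300×0.414 ≈ 6.740.
SE_diff = √2 × SEM ≈ 9.532
Smallest detectable difference = 1.645×9.532 ≈ 15.681

15.68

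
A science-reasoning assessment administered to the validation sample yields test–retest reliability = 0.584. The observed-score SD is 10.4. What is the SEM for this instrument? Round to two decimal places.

The standard error of measurement is 10.400·√(1 − 0.584) ≈ 10.400·0.645 ≈ 6.708.

6.71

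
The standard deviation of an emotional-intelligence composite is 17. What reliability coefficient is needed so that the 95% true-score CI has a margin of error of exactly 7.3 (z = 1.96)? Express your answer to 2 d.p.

0.95

Required SEM = 7.3 / 1.96 ≈ 3.72449
r = 1 − (3.72449/17)² ≈ 1 − 0.04800 ≈ 0.95200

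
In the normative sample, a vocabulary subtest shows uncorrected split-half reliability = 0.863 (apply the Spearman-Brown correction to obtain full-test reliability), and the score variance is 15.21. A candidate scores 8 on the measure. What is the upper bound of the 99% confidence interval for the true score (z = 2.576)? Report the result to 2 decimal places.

10.72

SD = √15.21 = 3.9000
Spearman-Brown: r = 2(0.863) / (1 + 0.863) = 1.7260 / 1.8630 ≈ 0.9265
SEM = 3.9000 × √(1 − 0.9265) = 3.9000 × √0.0735 ≈ 3.9000 × 0.2712 ≈ 1.0576
Half-width = 2.576×1.0576 ≈ 2.7244
Upper bound: 8 + 2.7244 = 10.7244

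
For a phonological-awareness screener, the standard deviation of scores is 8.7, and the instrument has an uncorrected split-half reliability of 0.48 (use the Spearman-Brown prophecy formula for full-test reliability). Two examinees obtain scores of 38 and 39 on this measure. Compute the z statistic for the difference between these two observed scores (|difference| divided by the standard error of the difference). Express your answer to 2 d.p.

0.14

Spearman-Brown: r = 2(0.48) / (1 + 0.48) = 0.960 / 1.480 ≃ 0.649
The standard error of measurement is 8.700×√(1 − 0.649) ≃ 8.700×0.593 ≃ 5.157.
SE_diff = SEM × √2 ≃ 5.157 × 1.414 ≃ 7.293
z = 1 / 7.293 ≃ 0.137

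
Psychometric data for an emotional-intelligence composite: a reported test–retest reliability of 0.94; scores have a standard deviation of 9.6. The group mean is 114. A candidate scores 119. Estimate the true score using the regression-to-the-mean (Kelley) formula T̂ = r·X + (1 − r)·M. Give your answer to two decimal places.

118.70

T̂ = r·X + (1 − r)·M = 0.940·119 + 0.060·114 = 111.860 + 6.840 ≈ 118.700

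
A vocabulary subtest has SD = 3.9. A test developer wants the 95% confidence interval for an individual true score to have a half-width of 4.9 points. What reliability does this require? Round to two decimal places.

SEM needed = half-width / z = 4.9/1.96 ≈ 2.500
r = 1 − (SEM / SD)² = 1 − (2.500 / 3.9)² ≈ 1 − 0.411 ≈ 0.589

0.59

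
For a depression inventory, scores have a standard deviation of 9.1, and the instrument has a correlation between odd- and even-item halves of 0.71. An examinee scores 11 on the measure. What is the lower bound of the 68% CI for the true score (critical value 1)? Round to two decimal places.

7.25

Spearman-Brown: r = 2(0.71) / (1 + 0.71) = 1.420 / 1.710 ≈ 0.830
SEM = 9.100 × √(1 − 0.830) = 9.100 × √0.170 ≈ 9.100 × 0.412 ≈ 3.748
Margin = 1 × 3.748 ≈ 3.748
Lower bound: 11 − 3.748 = 7.252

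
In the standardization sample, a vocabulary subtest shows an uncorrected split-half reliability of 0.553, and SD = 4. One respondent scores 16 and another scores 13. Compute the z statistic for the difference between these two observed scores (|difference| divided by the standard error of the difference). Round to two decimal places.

0.99

Spearman-Brown: r = 2(0.553) / (1 + 0.553) = 1.1060 / 1.5530 ≈ 0.7122
SEM = 4.0000 · √(1 − 0.7122) = 4.0000 · √0.2878 ≈ 4.0000 · 0.5365 ≈ 2.1460
Standard error of the difference = 2.1460·√2 ≈ 3.0349
z = |16 − 13| / 3.0349 = 3 / 3.0349 ≈ 0.9885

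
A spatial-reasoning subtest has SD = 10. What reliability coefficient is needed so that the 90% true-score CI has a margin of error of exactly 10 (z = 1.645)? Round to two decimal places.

0.63

Required SEM = 10 / 1.645 ≃ 6.079
r = 1 − (6.079/10)² ≃ 1 − 0.370 ≃ 0.630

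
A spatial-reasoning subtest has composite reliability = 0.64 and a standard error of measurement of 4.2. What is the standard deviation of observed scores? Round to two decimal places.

7.00

SD = SEM / √(1 − r) = 4.2 / √0.3600 ≈ 4.2 / 0.6000 ≈ 7.0000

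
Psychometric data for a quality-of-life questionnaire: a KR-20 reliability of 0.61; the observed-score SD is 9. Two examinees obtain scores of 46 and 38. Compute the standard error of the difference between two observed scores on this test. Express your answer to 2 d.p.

7.95

SEM = 9.00000 * √(1 − 0.61000) = 9.00000 * √0.39000 ≈ 9.00000 * 0.62450 ≈ 5.62050
SE_diff = SEM * √2 ≈ 5.62050 * 1.41421 ≈ 7.94858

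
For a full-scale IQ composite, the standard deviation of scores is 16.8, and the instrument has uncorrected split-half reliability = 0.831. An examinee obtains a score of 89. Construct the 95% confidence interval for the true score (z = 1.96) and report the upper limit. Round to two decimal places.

r_full = 2·0.831 / (1 + 0.831) ≈ 0.9077
SEM = 16.8000 × √(1 − 0.9077) = 16.8000 × √0.0923 ≈ 16.8000 × 0.3038 ≈ 5.1040
Margin = 1.96 × 5.1040 ≈ 10.0038
Upper bound: 89 + 10.0038 = 99.0038

99.00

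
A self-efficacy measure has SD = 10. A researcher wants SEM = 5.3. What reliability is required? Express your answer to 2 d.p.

Required reliability = 1 − (SEM/SD)² = 1 − 0.28090 ≈ 0.71910

0.72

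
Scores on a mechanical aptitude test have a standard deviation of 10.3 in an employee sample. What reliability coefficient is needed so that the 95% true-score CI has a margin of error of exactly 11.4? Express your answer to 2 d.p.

0.68

SEM needed = half-width / z = 11.4/1.96 ≈ 5.8163
r = 1 − (SEM / SD)² = 1 − (5.8163 / 10.3)² ≈ 1 − 0.3189 ≈ 0.6811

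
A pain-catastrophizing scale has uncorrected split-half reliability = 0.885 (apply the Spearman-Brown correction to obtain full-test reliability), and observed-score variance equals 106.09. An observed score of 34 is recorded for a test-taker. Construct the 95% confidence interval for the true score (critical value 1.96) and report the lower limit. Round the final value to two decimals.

SD = √106.09 = 10.3000
r_full = 2·0.885 / (1 + 0.885) ≈ 0.9390
The standard error of measurement is 10.3000×√(1 − 0.9390) ≈ 10.3000×0.2470 ≈ 2.5441.
1.96 × SEM ≈ 4.9864
Lower bound: 34 − 4.9864 = 29.0136

29.01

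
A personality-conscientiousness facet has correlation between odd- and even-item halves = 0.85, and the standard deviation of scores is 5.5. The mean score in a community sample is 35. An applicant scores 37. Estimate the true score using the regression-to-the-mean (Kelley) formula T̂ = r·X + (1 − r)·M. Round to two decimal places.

36.84

r_full = 2·0.85 / (1 + 0.85) ≈ 0.91892
T̂ = 0.91892(37) + 0.08108(35) ≈ 36.83784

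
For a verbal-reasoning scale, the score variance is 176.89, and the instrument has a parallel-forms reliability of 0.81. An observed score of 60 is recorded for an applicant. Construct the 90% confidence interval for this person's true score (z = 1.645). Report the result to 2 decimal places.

[50.46, 69.54]

SD = √176.89 = 13.30000
SEM = 13.30000 · √(1 − 0.81000) = 13.30000 · √0.19000 ≈ 13.30000 · 0.43589 ≈ 5.79734
Margin = 1.645 · 5.79734 ≈ 9.53662
Interval: (50.46338, 69.53662)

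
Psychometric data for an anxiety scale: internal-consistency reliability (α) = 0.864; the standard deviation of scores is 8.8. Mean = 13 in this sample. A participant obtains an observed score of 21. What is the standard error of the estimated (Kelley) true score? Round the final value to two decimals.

3.02

SE_est = SD · √(r(1 − r)) = 8.8000 · √0.1175 ≈ 8.8000 · 0.3428 ≈ 3.0165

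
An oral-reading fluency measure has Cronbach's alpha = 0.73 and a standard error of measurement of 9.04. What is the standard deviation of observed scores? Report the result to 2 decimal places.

17.40

SD = SEM / √(1 − r) = 9.04 / √0.270 ≈ 9.04 / 0.520 ≈ 17.397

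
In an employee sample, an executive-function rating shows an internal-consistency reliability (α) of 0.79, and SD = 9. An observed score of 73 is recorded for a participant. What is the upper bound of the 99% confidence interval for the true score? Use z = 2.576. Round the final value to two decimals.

SEM = 9.00000×√(1 − 0.79000) ≃ 4.12432
2.576 × SEM ≃ 10.62424
Upper limit = 73 + 10.62424 ≃ 83.62424

83.62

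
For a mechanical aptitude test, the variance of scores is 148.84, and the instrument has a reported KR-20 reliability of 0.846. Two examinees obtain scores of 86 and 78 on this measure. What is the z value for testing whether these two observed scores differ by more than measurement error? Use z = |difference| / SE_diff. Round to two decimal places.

1.18

SD = √148.84 ≈ 12.200
SEM = 12.200 * √(1 − 0.846) = 12.200 * √0.154 ≈ 12.200 * 0.392 ≈ 4.788
SE_diff = √2 * SEM ≈ 6.771
z = |86 − 78| / 6.771 = 8 / 6.771 ≈ 1.182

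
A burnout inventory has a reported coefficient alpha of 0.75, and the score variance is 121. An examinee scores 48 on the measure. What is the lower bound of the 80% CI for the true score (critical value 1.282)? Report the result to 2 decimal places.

SD = √121 = 11.000
SEM = 11.000*√(1 − 0.750) ≈ 5.500
Margin = 1.282 * 5.500 ≈ 7.051
Lower bound: 48 − 7.051 = 40.949

40.95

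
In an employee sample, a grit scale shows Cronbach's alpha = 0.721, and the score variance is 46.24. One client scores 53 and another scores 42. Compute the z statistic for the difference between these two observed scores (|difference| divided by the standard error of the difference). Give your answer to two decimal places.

2.17

SD = √46.24 = 6.800
SEM = 6.800*√(1 − 0.721) ≈ 3.592
Standard error of the difference = 3.592·√2 ≈ 5.080
z = |53 − 42| / 5.080 = 11 / 5.080 ≈ 2.166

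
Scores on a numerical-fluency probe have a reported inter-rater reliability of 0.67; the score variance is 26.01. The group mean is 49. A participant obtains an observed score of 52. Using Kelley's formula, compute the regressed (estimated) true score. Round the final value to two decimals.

51.01

T̂ = r·X + (1 − r)·M = 0.6700×52 + 0.3300×49 = 34.8400 + 16.1700 ≃ 51.0100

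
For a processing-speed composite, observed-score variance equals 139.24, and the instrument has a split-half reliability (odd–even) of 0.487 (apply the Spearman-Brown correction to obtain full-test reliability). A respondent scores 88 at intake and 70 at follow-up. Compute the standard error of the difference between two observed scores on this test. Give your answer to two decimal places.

9.80

σ = 139.24^(1/2) = 11.800
r_full = 2·0.487 / (1 + 0.487) ≃ 0.655
SEM = 11.800×√(1 − 0.655) ≃ 6.931
SE_diff = √2 × SEM ≃ 9.802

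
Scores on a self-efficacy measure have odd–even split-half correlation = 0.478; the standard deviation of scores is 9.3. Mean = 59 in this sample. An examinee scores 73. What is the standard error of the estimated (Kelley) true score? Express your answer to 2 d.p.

Spearman-Brown: r = 2(0.478) / (1 + 0.478) = 0.956 / 1.478 ≈ 0.647
SE_est = SD * √(r(1 − r)) = 9.300 * √0.228 ≈ 9.300 * 0.478 ≈ 4.445

4.45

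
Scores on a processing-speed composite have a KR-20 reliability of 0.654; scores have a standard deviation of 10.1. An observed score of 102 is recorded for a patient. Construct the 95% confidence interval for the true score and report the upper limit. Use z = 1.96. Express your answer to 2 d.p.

113.64

SEM = 10.10000 * √(1 − 0.65400) = 10.10000 * √0.34600 ≈ 10.10000 * 0.58822 ≈ 5.94100
Half-width = 1.96*5.94100 ≈ 11.64436
Upper bound: 102 + 11.64436 = 113.64436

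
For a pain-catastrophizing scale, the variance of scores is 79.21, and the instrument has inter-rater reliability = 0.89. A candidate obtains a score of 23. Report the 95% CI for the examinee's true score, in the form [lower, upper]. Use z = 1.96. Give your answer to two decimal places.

[17.21, 28.79]

SD = √79.21 ≈ 8.9000
SEM = 8.9000 × √(1 − 0.8900) = 8.9000 × √0.1100 ≈ 8.9000 × 0.3317 ≈ 2.9518
Half-width = 1.96×2.9518 ≈ 5.7855
Interval: (17.2145, 28.7855)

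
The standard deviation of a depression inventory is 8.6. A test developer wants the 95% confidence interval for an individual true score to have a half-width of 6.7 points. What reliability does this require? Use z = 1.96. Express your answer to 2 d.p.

SEM needed = half-width / z = 6.7/1.96 ≈ 3.4184
r = 1 − (SEM / SD)² = 1 − (3.4184 / 8.6)² ≈ 1 − 0.1580 ≈ 0.8420

0.84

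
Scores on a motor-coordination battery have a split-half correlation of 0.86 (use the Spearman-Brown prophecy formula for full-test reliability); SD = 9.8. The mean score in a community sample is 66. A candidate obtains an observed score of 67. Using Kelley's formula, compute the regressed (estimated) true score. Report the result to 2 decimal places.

Full-length reliability (Spearman-Brown) = 2(0.86)/(1+0.86) ≈ 0.92473
T̂ = 0.92473(67) + 0.07527(66) ≈ 66.92473

66.92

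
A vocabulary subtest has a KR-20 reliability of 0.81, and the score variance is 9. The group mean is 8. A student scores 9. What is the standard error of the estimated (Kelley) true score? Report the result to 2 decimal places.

1.18

σ = 9^(1/2) = 3.0000
SE_est = SD · √(r(1 − r)) = 3.0000 · √0.1539 ≈ 3.0000 · 0.3923 ≈ 1.1769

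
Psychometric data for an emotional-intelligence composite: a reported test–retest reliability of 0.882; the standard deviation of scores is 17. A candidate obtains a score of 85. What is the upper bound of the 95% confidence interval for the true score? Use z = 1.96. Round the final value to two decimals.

The standard error of measurement is 17.000·√(1 − 0.882) ≃ 17.000·0.344 ≃ 5.840.
1.96 · SEM ≃ 11.446
Upper limit = 85 + 11.446 ≃ 96.446

96.45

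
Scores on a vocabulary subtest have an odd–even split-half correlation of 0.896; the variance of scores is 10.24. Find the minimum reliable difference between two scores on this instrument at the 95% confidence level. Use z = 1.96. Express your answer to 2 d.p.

SD = √10.24 = 3.2000
r_full = 2·0.896 / (1 + 0.896) ≃ 0.9451
SEM = 3.2000·√(1 − 0.9451) ≃ 0.7495
SE_diff = SEM · √2 ≃ 0.7495 · 1.4142 ≃ 1.0599
Smallest detectable difference = 1.96·1.0599 ≃ 2.0774

2.08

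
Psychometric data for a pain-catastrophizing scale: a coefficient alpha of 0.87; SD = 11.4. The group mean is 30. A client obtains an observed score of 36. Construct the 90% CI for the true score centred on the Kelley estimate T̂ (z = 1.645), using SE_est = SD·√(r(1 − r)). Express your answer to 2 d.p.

[28.91, 41.53]

T̂ = 0.870(36) + 0.130(30) ≈ 35.220
SE_est = SD * √(r(1 − r)) = 11.400 * √0.113 ≈ 11.400 * 0.336 ≈ 3.834
CI = 35.220 ± 1.645 * 3.834 → [28.913, 41.527]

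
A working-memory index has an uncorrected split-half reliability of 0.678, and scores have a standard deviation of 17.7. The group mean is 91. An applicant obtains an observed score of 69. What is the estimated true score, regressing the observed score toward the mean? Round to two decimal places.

Spearman-Brown: r = 2(0.678) / (1 + 0.678) = 1.356 / 1.678 ≈ 0.808
T̂ = r·X + (1 − r)·M = 0.808·69 + 0.192·91 ≈ 55.759 + 17.462 ≈ 73.222

73.22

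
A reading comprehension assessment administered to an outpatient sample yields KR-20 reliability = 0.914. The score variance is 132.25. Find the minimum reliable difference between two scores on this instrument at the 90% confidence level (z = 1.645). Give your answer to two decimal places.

7.85

SD = √132.25 = 11.50000
SEM = 11.50000×√(1 − 0.91400) ≈ 3.37246
SE_diff = SEM × √2 ≈ 3.37246 × 1.41421 ≈ 4.76938
Smallest detectable difference = 1.645×4.76938 ≈ 7.84563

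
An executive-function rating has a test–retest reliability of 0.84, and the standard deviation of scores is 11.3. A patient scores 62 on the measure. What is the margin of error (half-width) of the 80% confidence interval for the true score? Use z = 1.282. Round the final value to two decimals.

5.79

SEM = 11.30000 * √(1 − 0.84000) = 11.30000 * √0.16000 ≈ 11.30000 * 0.40000 ≈ 4.52000
Margin = 1.282 * 4.52000 ≈ 5.79464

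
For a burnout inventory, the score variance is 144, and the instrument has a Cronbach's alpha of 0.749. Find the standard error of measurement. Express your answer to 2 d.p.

6.01

SD = √144 ≃ 12.000
The standard error of measurement is 12.000*√(1 − 0.749) ≃ 12.000*0.501 ≃ 6.012.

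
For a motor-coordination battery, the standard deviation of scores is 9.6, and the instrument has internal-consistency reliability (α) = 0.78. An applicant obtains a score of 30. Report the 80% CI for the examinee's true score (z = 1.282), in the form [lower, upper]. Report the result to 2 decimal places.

[24.23, 35.77]

SEM = 9.600·√(1 − 0.780) ≈ 4.503
Half-width = 1.282·4.503 ≈ 5.773
CI = 30 ± 5.773 → [24.227, 35.773]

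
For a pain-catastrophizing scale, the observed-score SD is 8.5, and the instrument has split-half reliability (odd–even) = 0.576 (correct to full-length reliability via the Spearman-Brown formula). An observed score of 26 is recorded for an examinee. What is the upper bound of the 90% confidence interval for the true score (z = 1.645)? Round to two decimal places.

33.25

Spearman-Brown: r = 2(0.576) / (1 + 0.576) = 1.1520 / 1.5760 ≈ 0.7310
SEM = 8.5000 × √(1 − 0.7310) = 8.5000 × √0.2690 ≈ 8.5000 × 0.5187 ≈ 4.4088
1.645 × SEM ≈ 7.2525
Upper bound: 26 + 7.2525 = 33.2525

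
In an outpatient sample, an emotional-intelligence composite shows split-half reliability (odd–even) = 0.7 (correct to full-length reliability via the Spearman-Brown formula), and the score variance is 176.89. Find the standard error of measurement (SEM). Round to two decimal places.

σ = 176.89^(1/2) = 13.3000
r_full = 2·0.7 / (1 + 0.7) ≈ 0.8235
SEM = 13.3000 · √(1 − 0.8235) = 13.3000 · √0.1765 ≈ 13.3000 · 0.4201 ≈ 5.5871

5.59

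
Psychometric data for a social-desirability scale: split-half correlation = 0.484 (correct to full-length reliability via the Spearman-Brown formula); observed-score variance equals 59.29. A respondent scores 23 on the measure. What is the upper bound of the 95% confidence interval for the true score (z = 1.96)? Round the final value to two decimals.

SD = √59.29 = 7.70000
Full-length reliability (Spearman-Brown) = 2(0.484)/(1+0.484) ≈ 0.65229
SEM = 7.70000*√(1 − 0.65229) ≈ 4.54045
Half-width = 1.96*4.54045 ≈ 8.89928
Upper bound: 23 + 8.89928 = 31.89928

31.90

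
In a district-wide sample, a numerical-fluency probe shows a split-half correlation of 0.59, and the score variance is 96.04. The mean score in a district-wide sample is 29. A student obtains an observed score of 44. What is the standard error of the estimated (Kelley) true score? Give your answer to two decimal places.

σ = 96.04^(1/2) = 9.80000
Spearman-Brown: r = 2(0.59) / (1 + 0.59) = 1.18000 / 1.59000 ≃ 0.74214
SE_est = 9.80000·√(0.74214·0.25786) ≃ 4.28708

4.29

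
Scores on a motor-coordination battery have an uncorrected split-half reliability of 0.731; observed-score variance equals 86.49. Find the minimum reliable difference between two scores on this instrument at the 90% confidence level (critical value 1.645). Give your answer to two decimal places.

8.53

σ = 86.49^(1/2) = 9.3000
r_full = 2·0.731 / (1 + 0.731) ≃ 0.8446
The standard error of measurement is 9.3000×√(1 − 0.8446) ≃ 9.3000×0.3942 ≃ 3.6662.
Standard error of the difference = 3.6662·√2 ≃ 5.1847
Minimum reliable difference = 1.645 × SE_diff ≃ 1.645 × 5.1847 ≃ 8.5289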